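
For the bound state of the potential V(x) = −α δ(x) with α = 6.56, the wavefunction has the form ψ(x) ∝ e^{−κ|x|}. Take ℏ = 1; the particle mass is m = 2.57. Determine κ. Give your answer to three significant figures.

Integrating the TISE across x = 0 gives the cusp condition ψ'(0⁺) − ψ'(0⁻) = −(2mα/ℏ²)ψ(0).
With ψ ∝ e^{−κ|x|} this yields −2κ = −2mα/ℏ², so κ = mα/ℏ² = 16.86.

κ = 16.9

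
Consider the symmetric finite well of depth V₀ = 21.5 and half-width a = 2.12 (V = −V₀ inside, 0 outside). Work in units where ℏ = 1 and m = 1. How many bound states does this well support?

The dimensionless depth is z₀ = a√(2mV₀)/ℏ = 2.12 × √(43.00) = 13.90.
The even/odd transcendental equations gain one root per π/2 in z₀, giving N = 1 + ⌊2z₀/π⌋ = 1 + ⌊8.850⌋ = 9.

N = 9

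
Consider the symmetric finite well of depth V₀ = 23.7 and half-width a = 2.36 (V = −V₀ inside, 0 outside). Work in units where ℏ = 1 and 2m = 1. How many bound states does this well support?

N = 8

Define the well-strength parameter z₀ = (a/ℏ)√(2mV₀) = 2.36 × √(2·0.5·23.7) = 11.49.
A new bound state (alternating even/odd) appears each time z₀ passes a multiple of π/2, so N = ⌊2z₀/π⌋ + 1 = ⌊7.314⌋ + 1 = 8.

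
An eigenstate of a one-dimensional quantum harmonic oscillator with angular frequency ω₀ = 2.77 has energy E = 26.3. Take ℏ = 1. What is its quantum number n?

Invert E_n = (n + ½)ℏω₀: n = E/ℏω₀ − ½ = 8.995, so n = 9.

n = 9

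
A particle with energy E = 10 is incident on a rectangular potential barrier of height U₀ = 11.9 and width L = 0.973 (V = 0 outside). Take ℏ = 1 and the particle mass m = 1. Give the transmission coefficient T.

Since E < U₀ the interior solution is evanescent with decay constant κ = √(2m(U₀ − E))/ℏ = 1.949.
κL = 1.897, sinh(κL) = 3.257.
Matching ψ, ψ′ at both faces gives T = [1 + U₀² sinh²(κL) / (4E(U₀ − E))]⁻¹ = 1/20.77 = 0.0482.

T = 0.0482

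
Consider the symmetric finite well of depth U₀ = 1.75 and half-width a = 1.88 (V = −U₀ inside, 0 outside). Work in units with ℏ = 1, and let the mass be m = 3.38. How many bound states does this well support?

N = 5

Define the well-strength parameter z₀ = (a/ℏ)√(2mU₀) = 1.88 × √(2·3.38·1.75) = 6.466.
A new bound state (alternating even/odd) appears each time z₀ passes a multiple of π/2, so N = ⌊2z₀/π⌋ + 1 = ⌊4.117⌋ + 1 = 5.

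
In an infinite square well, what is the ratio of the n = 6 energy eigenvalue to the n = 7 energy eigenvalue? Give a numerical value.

0.734694

E_n = n²π²ℏ²/(2mL²) so the ratio is n₂²/n₁² = 36/49 = 0.734694.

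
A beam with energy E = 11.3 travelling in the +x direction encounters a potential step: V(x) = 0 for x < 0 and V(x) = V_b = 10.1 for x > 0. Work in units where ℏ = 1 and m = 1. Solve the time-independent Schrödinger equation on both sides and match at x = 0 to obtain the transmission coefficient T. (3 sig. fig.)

T = 0.741

On each side the TISE gives plane waves with k = √(2m(E − V))/ℏ: k₁ = √(2·1·11.3) = 4.754, k₂ = √(2·1·1.2) = 1.549.
Matching ψ and ψ′ at x = 0 gives r = (k₁ − k₂)/(k₁ + k₂), so R = r² = 0.2585 and T = 1 − R = 0.7415.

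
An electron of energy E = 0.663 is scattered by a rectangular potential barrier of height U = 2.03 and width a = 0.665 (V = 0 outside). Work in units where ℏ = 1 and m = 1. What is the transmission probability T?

Since E < U the interior solution is evanescent with decay constant κ = √(2m(U − E))/ℏ = 1.653.
κa = 1.100, sinh(κa) = 1.335.
Matching ψ, ψ′ at both faces gives T = [1 + U² sinh²(κa) / (4E(U − E))]⁻¹ = 1/3.026 = 0.331.

T = 0.331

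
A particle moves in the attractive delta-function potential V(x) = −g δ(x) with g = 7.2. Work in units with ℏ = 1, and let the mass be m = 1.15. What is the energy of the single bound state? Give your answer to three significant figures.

E = -29.8

For x ≠ 0 the bound state is ψ ∝ e^{−κ|x|}; integrating the TISE across the delta gives the cusp condition 2κ = 2mg/ℏ², so κ = 8.280.
Then E = −ℏ²κ²/(2m) = −mg²/(2ℏ²) = -29.81.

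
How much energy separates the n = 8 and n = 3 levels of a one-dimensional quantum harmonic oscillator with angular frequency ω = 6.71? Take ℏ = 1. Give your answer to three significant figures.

ΔE = 33.6

E_n = ℏω(n + ½), so ΔE = (8 − 3) ℏω = 5 × 6.71 = 33.55.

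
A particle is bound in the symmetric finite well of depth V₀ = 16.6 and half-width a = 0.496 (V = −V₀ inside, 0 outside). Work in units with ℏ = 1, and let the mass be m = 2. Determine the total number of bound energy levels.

N = 3

The dimensionless depth is z₀ = a√(2mV₀)/ℏ = 0.496 × √(66.40) = 4.042.
The even/odd transcendental equations gain one root per π/2 in z₀, giving N = 1 + ⌊2z₀/π⌋ = 1 + ⌊2.573⌋ = 3.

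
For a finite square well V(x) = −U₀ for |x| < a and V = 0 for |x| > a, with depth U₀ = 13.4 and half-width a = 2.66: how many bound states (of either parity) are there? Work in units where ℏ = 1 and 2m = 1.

Define the well-strength parameter z₀ = (a/ℏ)√(2mU₀) = 2.66 × √(2·0.5·13.4) = 9.737.
A new bound state (alternating even/odd) appears each time z₀ passes a multiple of π/2, so N = ⌊2z₀/π⌋ + 1 = ⌊6.199⌋ + 1 = 7.

N = 7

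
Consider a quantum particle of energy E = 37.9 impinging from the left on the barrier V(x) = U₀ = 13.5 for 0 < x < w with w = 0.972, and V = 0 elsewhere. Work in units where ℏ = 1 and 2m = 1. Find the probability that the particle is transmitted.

T = 0.953

Above the barrier the interior wavenumber is k₂ = √(2m(E − U₀))/ℏ = 4.940, giving phase k₂w = 4.801.
Matching at both interfaces gives T⁻¹ = 1 + U₀² sin²(k₂w) / [4E(E − U₀)] = 1.049, hence T = 0.953.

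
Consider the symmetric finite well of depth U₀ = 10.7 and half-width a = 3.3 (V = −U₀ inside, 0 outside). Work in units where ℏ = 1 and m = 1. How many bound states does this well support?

N = 10

Define the well-strength parameter z₀ = (a/ℏ)√(2mU₀) = 3.3 × √(2·1·10.7) = 15.27.
The even/odd transcendental equations gain one root per π/2 in z₀, giving N = 1 + ⌊2z₀/π⌋ = 1 + ⌊9.719⌋ = 10.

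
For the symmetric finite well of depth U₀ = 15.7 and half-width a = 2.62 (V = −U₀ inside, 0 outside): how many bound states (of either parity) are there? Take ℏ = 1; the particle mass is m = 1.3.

N = 11

Define the well-strength parameter z₀ = (a/ℏ)√(2mU₀) = 2.62 × √(2·1.3·15.7) = 16.74.
The even/odd transcendental equations gain one root per π/2 in z₀, giving N = 1 + ⌊2z₀/π⌋ = 1 + ⌊10.66⌋ = 11.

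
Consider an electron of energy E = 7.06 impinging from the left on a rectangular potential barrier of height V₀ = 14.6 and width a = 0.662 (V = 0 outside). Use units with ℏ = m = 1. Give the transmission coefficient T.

Since E < V₀ the interior solution is evanescent with decay constant κ = √(2m(V₀ − E))/ℏ = 3.883.
κa = 2.571, sinh(κa) = 6.500.
The exact tunnelling result is T⁻¹ = 1 + V₀² sinh²(κa) / [4E(V₀ − E)] = 43.29, so T = 0.0231.

T = 0.0231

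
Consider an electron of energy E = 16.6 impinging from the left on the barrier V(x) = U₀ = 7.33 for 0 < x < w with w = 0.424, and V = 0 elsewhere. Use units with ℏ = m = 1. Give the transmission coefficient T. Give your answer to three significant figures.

T = 0.924

E > U₀: inside the barrier k₂ = √(2m(E − U₀))/ℏ = 4.306, k₂w = 1.826.
Matching at both interfaces gives T⁻¹ = 1 + U₀² sin²(k₂w) / [4E(E − U₀)] = 1.082, hence T = 0.924.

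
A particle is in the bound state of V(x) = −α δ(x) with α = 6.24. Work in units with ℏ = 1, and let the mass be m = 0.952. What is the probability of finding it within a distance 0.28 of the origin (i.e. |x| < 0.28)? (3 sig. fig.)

P = 0.964

The normalised bound state is ψ = √κ e^{−κ|x|} with κ = mα/ℏ² = 5.940.
P(|x| < d) = ∫_{−d}^{d} κ e^{−2κ|x|} dx = 1 − e^{−2κd} = 1 − e^{−3.327} = 0.9641.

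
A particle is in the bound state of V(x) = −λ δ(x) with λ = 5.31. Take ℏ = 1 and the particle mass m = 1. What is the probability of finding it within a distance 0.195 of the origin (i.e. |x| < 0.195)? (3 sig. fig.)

The normalised bound state is ψ = √κ e^{−κ|x|} with κ = mλ/ℏ² = 5.310.
P(|x| < d) = ∫_{−d}^{d} κ e^{−2κ|x|} dx = 1 − e^{−2κd} = 1 − e^{−2.071} = 0.8739.

P = 0.874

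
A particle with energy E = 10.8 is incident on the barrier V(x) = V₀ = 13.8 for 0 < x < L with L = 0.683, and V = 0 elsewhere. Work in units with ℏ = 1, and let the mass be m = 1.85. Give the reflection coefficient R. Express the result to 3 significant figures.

E < V₀: inside the barrier ψ ∝ e^{±κx} with κ = √(2m(V₀ − E))/ℏ = 3.332.
κL = 2.276, sinh(κL) = 4.815.
The exact tunnelling result is T⁻¹ = 1 + V₀² sinh²(κL) / [4E(V₀ − E)] = 35.07, so T = 0.0285.
R = 1 − T = 0.971.

R = 0.971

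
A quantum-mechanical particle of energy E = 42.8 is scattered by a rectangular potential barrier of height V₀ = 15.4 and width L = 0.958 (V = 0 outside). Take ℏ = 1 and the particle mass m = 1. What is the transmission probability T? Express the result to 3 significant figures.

T = 0.974

E > V₀: inside the barrier k₂ = √(2m(E − V₀))/ℏ = 7.403, k₂L = 7.092.
T = [1 + V₀² sin²(k₂L) / (4E(E − V₀))]⁻¹ = 1/1.026 = 0.974.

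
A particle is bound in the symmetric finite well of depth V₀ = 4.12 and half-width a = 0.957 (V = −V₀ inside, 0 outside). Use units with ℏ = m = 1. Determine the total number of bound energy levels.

N = 2

Define the well-strength parameter z₀ = (a/ℏ)√(2mV₀) = 0.957 × √(2·1·4.12) = 2.747.
A new bound state (alternating even/odd) appears each time z₀ passes a multiple of π/2, so N = ⌊2z₀/π⌋ + 1 = ⌊1.749⌋ + 1 = 2.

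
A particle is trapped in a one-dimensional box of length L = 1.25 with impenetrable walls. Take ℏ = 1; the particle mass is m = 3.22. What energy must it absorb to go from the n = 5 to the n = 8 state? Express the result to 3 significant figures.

ΔE = 38.3

E_n = n²π²ℏ²/(2mL²), so ΔE = (8² − 5²) π²ℏ²/(2mL²).
ΔE = 39 × π² / (2 × 3.22 × 1.25²) = 38.25.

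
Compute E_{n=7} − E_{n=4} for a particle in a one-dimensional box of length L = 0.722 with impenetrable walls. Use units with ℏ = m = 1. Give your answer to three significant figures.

ΔE = 312

E_n = n²π²ℏ²/(2mL²), so ΔE = (7² − 4²) π²ℏ²/(2mL²).
ΔE = 33 × π² / (2 × 1 × 0.722²) = 312.4.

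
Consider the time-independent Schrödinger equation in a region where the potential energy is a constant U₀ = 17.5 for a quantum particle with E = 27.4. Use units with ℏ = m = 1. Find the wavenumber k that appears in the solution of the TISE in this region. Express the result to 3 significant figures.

k = 4.45

With E > U₀ the solution is oscillatory, ψ ∝ e^{±ikx} with k = √(2m(E − U₀))/ℏ.
k = √(2 × 1 × 9.9) = 4.450.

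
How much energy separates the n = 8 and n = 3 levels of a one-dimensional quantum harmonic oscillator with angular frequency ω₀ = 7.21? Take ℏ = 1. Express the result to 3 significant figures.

ΔE = 36.1

E_n = ℏω₀(n + ½), so ΔE = (8 − 3) ℏω₀ = 5 × 7.21 = 36.05.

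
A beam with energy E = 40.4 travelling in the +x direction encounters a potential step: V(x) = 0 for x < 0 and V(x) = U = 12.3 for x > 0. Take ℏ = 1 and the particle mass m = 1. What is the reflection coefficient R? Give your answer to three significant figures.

The wavenumbers are k₁ = √(2mE)/ℏ = 8.989 on the left and k₂ = √(2m(E − U))/ℏ = 7.497 on the right.
Continuity of ψ and ψ′ at the step yields the reflection amplitude r = (k₁ − k₂)/(k₁ + k₂) = 0.09052; thus R = |r|² = 0.008193, T = 0.9918.

R = 0.00819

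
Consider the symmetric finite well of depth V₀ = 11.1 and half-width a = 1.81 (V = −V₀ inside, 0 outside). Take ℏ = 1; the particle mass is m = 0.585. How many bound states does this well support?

N = 5

Define the well-strength parameter z₀ = (a/ℏ)√(2mV₀) = 1.81 × √(2·0.585·11.1) = 6.523.
The even/odd transcendental equations gain one root per π/2 in z₀, giving N = 1 + ⌊2z₀/π⌋ = 1 + ⌊4.153⌋ = 5.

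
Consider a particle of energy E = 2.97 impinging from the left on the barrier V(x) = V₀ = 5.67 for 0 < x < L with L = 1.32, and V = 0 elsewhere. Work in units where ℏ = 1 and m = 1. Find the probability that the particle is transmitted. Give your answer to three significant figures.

T = 0.00861

Since E < V₀ the interior solution is evanescent with decay constant κ = √(2m(V₀ − E))/ℏ = 2.324.
κL = 3.067, sinh(κL) = 10.72.
Matching ψ, ψ′ at both faces gives T = [1 + V₀² sinh²(κL) / (4E(V₀ − E))]⁻¹ = 1/116.2 = 0.00861.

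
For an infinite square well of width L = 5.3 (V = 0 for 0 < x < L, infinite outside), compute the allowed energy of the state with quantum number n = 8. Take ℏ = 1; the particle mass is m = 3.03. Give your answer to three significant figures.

The infinite-well eigenfunctions ψ_n = √(2/L) sin(nπx/L) vanish at both walls, giving E_n = n²π²ℏ²/(2mL²).
E_8 = 8² × π² / (2 × 3.03 × 5.3²) = 3.711.

E = 3.71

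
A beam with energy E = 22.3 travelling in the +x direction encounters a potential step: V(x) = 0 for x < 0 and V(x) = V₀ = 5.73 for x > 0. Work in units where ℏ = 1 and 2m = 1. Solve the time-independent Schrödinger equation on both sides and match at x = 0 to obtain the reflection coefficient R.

The wavenumbers are k₁ = √(2mE)/ℏ = 4.722 on the left and k₂ = √(2m(E − V₀))/ℏ = 4.071 on the right.
Continuity of ψ and ψ′ at the step yields the reflection amplitude r = (k₁ − k₂)/(k₁ + k₂) = 0.07411; thus R = |r|² = 0.005493, T = 0.9945.

R = 0.00549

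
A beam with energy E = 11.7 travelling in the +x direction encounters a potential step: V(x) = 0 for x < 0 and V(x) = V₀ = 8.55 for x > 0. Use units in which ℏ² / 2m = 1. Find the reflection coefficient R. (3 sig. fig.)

R = 0.100

On each side the TISE gives plane waves with k = √(2m(E − V))/ℏ: k₁ = √(2·½·11.7) = 3.421, k₂ = √(2·½·3.15) = 1.775.
Continuity of ψ and ψ′ at the step yields the reflection amplitude r = (k₁ − k₂)/(k₁ + k₂) = 0.3168; thus R = |r|² = 0.1003, T = 0.8997.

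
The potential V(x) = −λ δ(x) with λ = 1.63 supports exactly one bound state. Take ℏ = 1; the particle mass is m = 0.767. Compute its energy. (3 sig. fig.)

E = -1.02

The bound state is ψ(x) = √κ e^{−κ|x|}. The derivative jump ψ'(0⁺) − ψ'(0⁻) = −(2mλ/ℏ²)ψ(0) fixes κ = mλ/ℏ² = 1.250.
Then E = −ℏ²κ²/(2m) = −mλ²/(2ℏ²) = -1.019.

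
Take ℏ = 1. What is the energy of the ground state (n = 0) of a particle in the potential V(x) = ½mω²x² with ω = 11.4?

Using E_n = (n + ½)ℏω: E_0 = 0.5 × 11.4 = 5.700.

E = 5.70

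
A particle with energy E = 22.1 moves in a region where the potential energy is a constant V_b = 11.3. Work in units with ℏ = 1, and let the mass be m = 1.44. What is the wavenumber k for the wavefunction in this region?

k = 5.58

With E > V_b the solution is oscillatory, ψ ∝ e^{±ikx} with k = √(2m(E − V_b))/ℏ.
k = √(2 × 1.44 × 10.8) = 5.577.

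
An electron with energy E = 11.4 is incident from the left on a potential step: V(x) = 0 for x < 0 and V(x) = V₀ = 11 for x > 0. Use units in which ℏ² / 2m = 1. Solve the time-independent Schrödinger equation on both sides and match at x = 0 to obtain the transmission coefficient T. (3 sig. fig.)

On each side the TISE gives plane waves with k = √(2m(E − V))/ℏ: k₁ = √(2·½·11.4) = 3.376, k₂ = √(2·½·0.4) = 0.6325.
Matching ψ and ψ′ at x = 0 gives r = (k₁ − k₂)/(k₁ + k₂), so R = r² = 0.4685 and T = 1 − R = 0.5315.

T = 0.532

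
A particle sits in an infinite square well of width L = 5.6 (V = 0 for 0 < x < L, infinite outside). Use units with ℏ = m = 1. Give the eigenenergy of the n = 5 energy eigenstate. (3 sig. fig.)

Requiring ψ(0) = ψ(L) = 0 quantises k = nπ/L, hence E_n = ℏ²k²/2m = n²π²ℏ²/(2mL²).
E_5 = 5² × π² / (2 × 1 × 5.6²) = 3.934.

E = 3.93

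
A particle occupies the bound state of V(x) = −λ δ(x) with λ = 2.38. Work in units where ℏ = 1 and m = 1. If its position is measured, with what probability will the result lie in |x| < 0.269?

The normalised bound state is ψ = √κ e^{−κ|x|} with κ = mλ/ℏ² = 2.380.
P(|x| < d) = ∫_{−d}^{d} κ e^{−2κ|x|} dx = 1 − e^{−2κd} = 1 − e^{−1.280} = 0.7221.

P = 0.722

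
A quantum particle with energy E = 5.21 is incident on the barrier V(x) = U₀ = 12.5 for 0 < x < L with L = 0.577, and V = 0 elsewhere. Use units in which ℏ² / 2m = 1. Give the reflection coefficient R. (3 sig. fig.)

E < U₀: inside the barrier ψ ∝ e^{±κx} with κ = √(2m(U₀ − E))/ℏ = 2.700.
κL = 1.558, sinh(κL) = 2.269.
Matching ψ, ψ′ at both faces gives T = [1 + U₀² sinh²(κL) / (4E(U₀ − E))]⁻¹ = 1/6.296 = 0.159.
R = 1 − T = 0.841.

R = 0.841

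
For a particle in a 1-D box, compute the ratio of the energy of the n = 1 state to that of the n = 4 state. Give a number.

E_n = n²π²ℏ²/(2mL²) so the ratio is n₂²/n₁² = 1/16 = 0.0625.

0.0625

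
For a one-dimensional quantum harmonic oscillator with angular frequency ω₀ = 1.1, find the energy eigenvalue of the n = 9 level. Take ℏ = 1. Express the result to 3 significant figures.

Using E_n = (n + ½)ℏω₀: E_9 = 9.5 × 1.1 = 10.45.

E = 10.5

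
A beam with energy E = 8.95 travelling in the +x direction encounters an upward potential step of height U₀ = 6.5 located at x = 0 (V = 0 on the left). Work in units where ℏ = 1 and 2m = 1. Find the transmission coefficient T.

The wavenumbers are k₁ = √(2mE)/ℏ = 2.992 on the left and k₂ = √(2m(E − U₀))/ℏ = 1.565 on the right.
Continuity of ψ and ψ′ at the step yields the reflection amplitude r = (k₁ − k₂)/(k₁ + k₂) = 0.3130; thus R = |r|² = 0.09798, T = 0.9020.

T = 0.902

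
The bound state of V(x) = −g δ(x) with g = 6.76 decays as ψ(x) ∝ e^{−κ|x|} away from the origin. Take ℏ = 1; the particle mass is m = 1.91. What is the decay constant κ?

Integrating the TISE across x = 0 gives the cusp condition ψ'(0⁺) − ψ'(0⁻) = −(2mg/ℏ²)ψ(0).
With ψ ∝ e^{−κ|x|} this yields −2κ = −2mg/ℏ², so κ = mg/ℏ² = 12.91.

κ = 12.9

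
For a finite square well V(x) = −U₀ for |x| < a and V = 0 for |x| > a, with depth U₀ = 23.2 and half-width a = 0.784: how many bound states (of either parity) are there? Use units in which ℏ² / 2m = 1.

N = 3

The dimensionless depth is z₀ = a√(2mU₀)/ℏ = 0.784 × √(23.20) = 3.776.
The even/odd transcendental equations gain one root per π/2 in z₀, giving N = 1 + ⌊2z₀/π⌋ = 1 + ⌊2.404⌋ = 3.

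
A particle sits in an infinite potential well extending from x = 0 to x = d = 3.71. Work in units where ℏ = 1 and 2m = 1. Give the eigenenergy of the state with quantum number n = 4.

The infinite-well eigenfunctions ψ_n = √(2/d) sin(nπx/d) vanish at both walls, giving E_n = n²π²ℏ²/(2md²).
E_4 = 4² × π² / (2 × 0.5 × 3.71²) = 11.47.

E = 11.5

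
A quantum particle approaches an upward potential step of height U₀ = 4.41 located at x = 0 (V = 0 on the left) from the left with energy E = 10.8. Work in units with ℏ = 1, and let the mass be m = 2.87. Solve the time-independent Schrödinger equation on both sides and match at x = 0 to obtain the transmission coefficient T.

On each side the TISE gives plane waves with k = √(2m(E − V))/ℏ: k₁ = √(2·2.87·10.8) = 7.873, k₂ = √(2·2.87·6.39) = 6.056.
Continuity of ψ and ψ′ at the step yields the reflection amplitude r = (k₁ − k₂)/(k₁ + k₂) = 0.1305; thus R = |r|² = 0.01702, T = 0.9830.

T = 0.983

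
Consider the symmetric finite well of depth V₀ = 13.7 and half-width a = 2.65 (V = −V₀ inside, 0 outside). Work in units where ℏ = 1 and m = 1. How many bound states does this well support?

N = 9

Define the well-strength parameter z₀ = (a/ℏ)√(2mV₀) = 2.65 × √(2·1·13.7) = 13.87.
A new bound state (alternating even/odd) appears each time z₀ passes a multiple of π/2, so N = ⌊2z₀/π⌋ + 1 = ⌊8.831⌋ + 1 = 9.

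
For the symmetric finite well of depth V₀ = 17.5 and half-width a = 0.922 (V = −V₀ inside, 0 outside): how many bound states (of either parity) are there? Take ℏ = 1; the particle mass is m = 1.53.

N = 5

Define the well-strength parameter z₀ = (a/ℏ)√(2mV₀) = 0.922 × √(2·1.53·17.5) = 6.747.
The even/odd transcendental equations gain one root per π/2 in z₀, giving N = 1 + ⌊2z₀/π⌋ = 1 + ⌊4.295⌋ = 5.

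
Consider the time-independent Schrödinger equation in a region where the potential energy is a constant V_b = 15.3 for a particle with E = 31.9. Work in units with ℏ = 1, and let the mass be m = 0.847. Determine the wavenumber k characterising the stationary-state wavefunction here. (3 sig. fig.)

With E > V_b the solution is oscillatory, ψ ∝ e^{±ikx} with k = √(2m(E − V_b))/ℏ.
k = √(2 × 0.847 × 16.6) = 5.303.

k = 5.30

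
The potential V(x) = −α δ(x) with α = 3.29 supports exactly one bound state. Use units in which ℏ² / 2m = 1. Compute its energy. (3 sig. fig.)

E = -2.71

The bound state is ψ(x) = √κ e^{−κ|x|}. The derivative jump ψ'(0⁺) − ψ'(0⁻) = −(2mα/ℏ²)ψ(0) fixes κ = mα/ℏ² = 1.645.
Then E = −ℏ²κ²/(2m) = −mα²/(2ℏ²) = -2.706.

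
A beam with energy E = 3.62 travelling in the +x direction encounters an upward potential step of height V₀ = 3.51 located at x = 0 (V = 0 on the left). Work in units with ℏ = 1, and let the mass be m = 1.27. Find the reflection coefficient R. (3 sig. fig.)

On each side the TISE gives plane waves with k = √(2m(E − V))/ℏ: k₁ = √(2·1.27·3.62) = 3.032, k₂ = √(2·1.27·0.11) = 0.5286.
Continuity of ψ and ψ′ at the step yields the reflection amplitude r = (k₁ − k₂)/(k₁ + k₂) = 0.7031; thus R = |r|² = 0.4944, T = 0.5056.

R = 0.494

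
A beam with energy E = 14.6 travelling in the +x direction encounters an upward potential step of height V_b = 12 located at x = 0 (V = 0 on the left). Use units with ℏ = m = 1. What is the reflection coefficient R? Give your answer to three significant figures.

On each side the TISE gives plane waves with k = √(2m(E − V))/ℏ: k₁ = √(2·1·14.6) = 5.404, k₂ = √(2·1·2.6) = 2.280.
Continuity of ψ and ψ′ at the step yields the reflection amplitude r = (k₁ − k₂)/(k₁ + k₂) = 0.4065; thus R = |r|² = 0.1652, T = 0.8348.

R = 0.165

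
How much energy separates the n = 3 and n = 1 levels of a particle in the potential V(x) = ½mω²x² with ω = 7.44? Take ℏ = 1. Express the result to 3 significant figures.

E_n = ℏω(n + ½), so ΔE = (3 − 1) ℏω = 2 × 7.44 = 14.88.

ΔE = 14.9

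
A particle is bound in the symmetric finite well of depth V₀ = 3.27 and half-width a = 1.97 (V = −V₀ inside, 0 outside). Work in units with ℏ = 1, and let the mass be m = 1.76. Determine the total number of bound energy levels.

The dimensionless depth is z₀ = a√(2mV₀)/ℏ = 1.97 × √(11.51) = 6.684.
The even/odd transcendental equations gain one root per π/2 in z₀, giving N = 1 + ⌊2z₀/π⌋ = 1 + ⌊4.255⌋ = 5.

N = 5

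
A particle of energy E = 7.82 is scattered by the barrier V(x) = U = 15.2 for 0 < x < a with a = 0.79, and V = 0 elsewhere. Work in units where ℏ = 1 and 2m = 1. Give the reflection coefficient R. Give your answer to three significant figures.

R = 0.947

Since E < U the interior solution is evanescent with decay constant κ = √(2m(U − E))/ℏ = 2.717.
κa = 2.146, sinh(κa) = 4.217.
Matching ψ, ψ′ at both faces gives T = [1 + U² sinh²(κa) / (4E(U − E))]⁻¹ = 1/18.80 = 0.0532.
R = 1 − T = 0.947.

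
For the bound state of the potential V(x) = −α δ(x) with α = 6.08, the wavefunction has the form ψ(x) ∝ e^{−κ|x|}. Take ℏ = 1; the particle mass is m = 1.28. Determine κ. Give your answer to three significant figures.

κ = 7.78

Integrating the TISE across x = 0 gives the cusp condition ψ'(0⁺) − ψ'(0⁻) = −(2mα/ℏ²)ψ(0).
With ψ ∝ e^{−κ|x|} this yields −2κ = −2mα/ℏ², so κ = mα/ℏ² = 7.782.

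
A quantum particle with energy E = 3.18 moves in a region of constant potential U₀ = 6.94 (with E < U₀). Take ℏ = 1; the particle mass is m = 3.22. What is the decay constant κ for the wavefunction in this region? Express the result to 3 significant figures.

κ = 4.92

Since E < U₀ the TISE in this region is ψ'' = κ²ψ with κ = √(2m(U₀ − E))/ℏ.
κ = √(2 × 3.22 × 3.76) = 4.921.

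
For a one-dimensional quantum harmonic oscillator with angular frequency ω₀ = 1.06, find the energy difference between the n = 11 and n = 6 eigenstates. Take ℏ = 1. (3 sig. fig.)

ΔE = 5.30

E_n = ℏω₀(n + ½), so ΔE = (11 − 6) ℏω₀ = 5 × 1.06 = 5.300.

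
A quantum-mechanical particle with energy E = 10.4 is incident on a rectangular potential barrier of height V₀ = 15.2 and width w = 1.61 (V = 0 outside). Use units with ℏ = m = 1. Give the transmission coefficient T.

E < V₀: inside the barrier ψ ∝ e^{±κx} with κ = √(2m(V₀ − E))/ℏ = 3.098.
κw = 4.988, sinh(κw) = 73.35.
Matching ψ, ψ′ at both faces gives T = [1 + V₀² sinh²(κw) / (4E(V₀ − E))]⁻¹ = 1/6226 = 0.000161.

T = 0.000161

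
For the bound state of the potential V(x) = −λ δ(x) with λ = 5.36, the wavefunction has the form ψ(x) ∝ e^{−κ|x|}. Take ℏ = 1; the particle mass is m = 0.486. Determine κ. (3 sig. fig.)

κ = 2.60

Integrating the TISE across x = 0 gives the cusp condition ψ'(0⁺) − ψ'(0⁻) = −(2mλ/ℏ²)ψ(0).
With ψ ∝ e^{−κ|x|} this yields −2κ = −2mλ/ℏ², so κ = mλ/ℏ² = 2.605.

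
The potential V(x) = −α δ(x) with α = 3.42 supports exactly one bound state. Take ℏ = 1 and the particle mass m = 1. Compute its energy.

E = -5.85

For x ≠ 0 the bound state is ψ ∝ e^{−κ|x|}; integrating the TISE across the delta gives the cusp condition 2κ = 2mα/ℏ², so κ = 3.420.
Then E = −ℏ²κ²/(2m) = −mα²/(2ℏ²) = -5.848.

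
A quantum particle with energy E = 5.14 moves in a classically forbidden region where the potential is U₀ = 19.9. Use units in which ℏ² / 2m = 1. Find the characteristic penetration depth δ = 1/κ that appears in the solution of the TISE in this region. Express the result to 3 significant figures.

δ = 0.260

Since E < U₀ the TISE in this region is ψ'' = κ²ψ with κ = √(2m(U₀ − E))/ℏ.
κ = √(2 × 0.5 × 14.76) = 3.842. The penetration depth is δ = 1/κ = 0.260.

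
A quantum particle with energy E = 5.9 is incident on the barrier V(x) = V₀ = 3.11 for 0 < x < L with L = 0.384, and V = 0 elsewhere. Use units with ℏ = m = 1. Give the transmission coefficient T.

T = 0.916

E > V₀: inside the barrier k₂ = √(2m(E − V₀))/ℏ = 2.362, k₂L = 0.9071.
Matching at both interfaces gives T⁻¹ = 1 + V₀² sin²(k₂L) / [4E(E − V₀)] = 1.091, hence T = 0.916.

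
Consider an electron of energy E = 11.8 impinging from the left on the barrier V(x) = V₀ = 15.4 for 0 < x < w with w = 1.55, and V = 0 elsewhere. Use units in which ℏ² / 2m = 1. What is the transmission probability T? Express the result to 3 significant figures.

T = 0.00798

Since E < V₀ the interior solution is evanescent with decay constant κ = √(2m(V₀ − E))/ℏ = 1.897.
κw = 2.941, sinh(κw) = 9.440.
Matching ψ, ψ′ at both faces gives T = [1 + V₀² sinh²(κw) / (4E(V₀ − E))]⁻¹ = 1/125.4 = 0.00798.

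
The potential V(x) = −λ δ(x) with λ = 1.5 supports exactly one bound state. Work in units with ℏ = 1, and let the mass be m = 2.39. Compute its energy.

For x ≠ 0 the bound state is ψ ∝ e^{−κ|x|}; integrating the TISE across the delta gives the cusp condition 2κ = 2mλ/ℏ², so κ = 3.585.
Then E = −ℏ²κ²/(2m) = −mλ²/(2ℏ²) = -2.689.

E = -2.69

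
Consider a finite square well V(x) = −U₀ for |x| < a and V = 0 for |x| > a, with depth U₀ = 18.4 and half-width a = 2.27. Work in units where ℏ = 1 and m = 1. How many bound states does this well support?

N = 9

The dimensionless depth is z₀ = a√(2mU₀)/ℏ = 2.27 × √(36.80) = 13.77.
The even/odd transcendental equations gain one root per π/2 in z₀, giving N = 1 + ⌊2z₀/π⌋ = 1 + ⌊8.767⌋ = 9.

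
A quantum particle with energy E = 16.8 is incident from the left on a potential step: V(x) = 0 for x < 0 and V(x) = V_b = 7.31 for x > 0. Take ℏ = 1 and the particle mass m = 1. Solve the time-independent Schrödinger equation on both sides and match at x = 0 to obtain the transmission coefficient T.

T = 0.980

On each side the TISE gives plane waves with k = √(2m(E − V))/ℏ: k₁ = √(2·1·16.8) = 5.797, k₂ = √(2·1·9.49) = 4.357.
Continuity of ψ and ψ′ at the step yields the reflection amplitude r = (k₁ − k₂)/(k₁ + k₂) = 0.1418; thus R = |r|² = 0.02011, T = 0.9799.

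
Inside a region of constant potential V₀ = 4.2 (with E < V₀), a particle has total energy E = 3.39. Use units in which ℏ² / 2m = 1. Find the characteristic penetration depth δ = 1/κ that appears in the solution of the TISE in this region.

Since E < V₀ the TISE in this region is ψ'' = κ²ψ with κ = √(2m(V₀ − E))/ℏ.
κ = √(2 × 0.5 × 0.81) = 0.9000. The penetration depth is δ = 1/κ = 1.11.

δ = 1.11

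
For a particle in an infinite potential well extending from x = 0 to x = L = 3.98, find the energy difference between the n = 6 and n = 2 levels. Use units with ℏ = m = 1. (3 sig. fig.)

ΔE = 9.97

E_n = n²π²ℏ²/(2mL²), so ΔE = (6² − 2²) π²ℏ²/(2mL²).
ΔE = 32 × π² / (2 × 1 × 3.98²) = 9.969.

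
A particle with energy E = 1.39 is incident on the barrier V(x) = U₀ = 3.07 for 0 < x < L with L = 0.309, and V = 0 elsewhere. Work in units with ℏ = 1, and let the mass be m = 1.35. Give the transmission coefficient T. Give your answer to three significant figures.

E < U₀: inside the barrier ψ ∝ e^{±κx} with κ = √(2m(U₀ − E))/ℏ = 2.130.
κL = 0.6581, sinh(κL) = 0.7066.
The exact tunnelling result is T⁻¹ = 1 + U₀² sinh²(κL) / [4E(U₀ − E)] = 1.504, so T = 0.665.

T = 0.665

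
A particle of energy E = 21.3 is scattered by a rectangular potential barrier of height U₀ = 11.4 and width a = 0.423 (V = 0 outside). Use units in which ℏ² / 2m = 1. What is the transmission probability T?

T = 0.873

E > U₀: inside the barrier k₂ = √(2m(E − U₀))/ℏ = 3.146, k₂a = 1.331.
T = [1 + U₀² sin²(k₂a) / (4E(E − U₀))]⁻¹ = 1/1.145 = 0.873.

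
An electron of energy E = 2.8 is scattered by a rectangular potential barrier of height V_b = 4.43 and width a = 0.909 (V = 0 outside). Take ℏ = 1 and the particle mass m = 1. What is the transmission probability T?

T = 0.131

E < V_b: inside the barrier ψ ∝ e^{±κx} with κ = √(2m(V_b − E))/ℏ = 1.806.
κa = 1.641, sinh(κa) = 2.484.
The exact tunnelling result is T⁻¹ = 1 + V_b² sinh²(κa) / [4E(V_b − E)] = 7.632, so T = 0.131.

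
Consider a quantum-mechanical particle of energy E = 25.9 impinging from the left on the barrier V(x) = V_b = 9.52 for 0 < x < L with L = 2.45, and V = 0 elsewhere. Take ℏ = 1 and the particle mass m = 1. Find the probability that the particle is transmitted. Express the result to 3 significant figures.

T = 0.950

E > V_b: inside the barrier k₂ = √(2m(E − V_b))/ℏ = 5.724, k₂L = 14.02.
T = [1 + V_b² sin²(k₂L) / (4E(E − V_b))]⁻¹ = 1/1.053 = 0.950.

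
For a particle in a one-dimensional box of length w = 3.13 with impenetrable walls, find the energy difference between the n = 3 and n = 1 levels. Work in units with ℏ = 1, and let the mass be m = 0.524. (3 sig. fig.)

E_n = n²π²ℏ²/(2mw²), so ΔE = (3² − 1²) π²ℏ²/(2mw²).
ΔE = 8 × π² / (2 × 0.524 × 3.13²) = 7.690.

ΔE = 7.69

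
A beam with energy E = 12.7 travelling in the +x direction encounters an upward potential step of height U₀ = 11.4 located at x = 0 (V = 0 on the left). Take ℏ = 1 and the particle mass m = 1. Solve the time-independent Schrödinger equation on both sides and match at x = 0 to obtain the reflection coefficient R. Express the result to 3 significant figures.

On each side the TISE gives plane waves with k = √(2m(E − V))/ℏ: k₁ = √(2·1·12.7) = 5.040, k₂ = √(2·1·1.3) = 1.612.
Matching ψ and ψ′ at x = 0 gives r = (k₁ − k₂)/(k₁ + k₂), so R = r² = 0.2655 and T = 1 − R = 0.7345.

R = 0.265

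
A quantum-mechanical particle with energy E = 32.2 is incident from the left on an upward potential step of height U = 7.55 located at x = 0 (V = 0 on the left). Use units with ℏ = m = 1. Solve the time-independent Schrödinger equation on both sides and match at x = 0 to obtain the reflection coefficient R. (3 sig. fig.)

On each side the TISE gives plane waves with k = √(2m(E − V))/ℏ: k₁ = √(2·1·32.2) = 8.025, k₂ = √(2·1·24.65) = 7.021.
Continuity of ψ and ψ′ at the step yields the reflection amplitude r = (k₁ − k₂)/(k₁ + k₂) = 0.06670; thus R = |r|² = 0.004449, T = 0.9956.

R = 0.00445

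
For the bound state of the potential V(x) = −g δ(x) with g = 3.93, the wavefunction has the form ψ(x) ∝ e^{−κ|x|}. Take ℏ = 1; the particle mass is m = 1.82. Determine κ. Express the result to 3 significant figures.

κ = 7.15

Integrate −(ℏ²/2m)ψ'' − gδ(x)ψ = Eψ from −ε to +ε: the ψ'' term gives ψ'(0⁺) − ψ'(0⁻) and the δ term gives −(2mg/ℏ²)ψ(0).
With ψ ∝ e^{−κ|x|} this yields −2κ = −2mg/ℏ², so κ = mg/ℏ² = 7.153.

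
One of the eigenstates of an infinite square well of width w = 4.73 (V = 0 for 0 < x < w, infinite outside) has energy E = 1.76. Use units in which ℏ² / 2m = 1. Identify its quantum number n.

From E_n = n²π²ℏ²/(2mw²) invert to n = √(2mw²E)/(πℏ).
n = (4.73/π) × √(2 × 0.5 × 1.76) = 1.997 → n = 2.

n = 2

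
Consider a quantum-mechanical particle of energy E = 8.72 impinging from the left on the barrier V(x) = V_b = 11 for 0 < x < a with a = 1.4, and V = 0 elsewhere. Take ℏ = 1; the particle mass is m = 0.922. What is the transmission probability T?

E < V_b: inside the barrier ψ ∝ e^{±κx} with κ = √(2m(V_b − E))/ℏ = 2.050.
κa = 2.871, sinh(κa) = 8.796.
The exact tunnelling result is T⁻¹ = 1 + V_b² sinh²(κa) / [4E(V_b − E)] = 118.7, so T = 0.00842.

T = 0.00842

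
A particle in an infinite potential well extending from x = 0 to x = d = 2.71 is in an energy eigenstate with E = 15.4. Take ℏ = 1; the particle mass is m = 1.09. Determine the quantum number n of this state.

For an infinite well E_n = n²π²ℏ²/(2md²), so n = (d/πℏ)√(2mE).
n = (2.71/π) × √(2 × 1.09 × 15.4) = 4.998 → n = 5.

n = 5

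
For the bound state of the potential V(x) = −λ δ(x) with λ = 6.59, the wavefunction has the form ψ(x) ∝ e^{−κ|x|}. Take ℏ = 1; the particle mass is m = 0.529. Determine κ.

κ = 3.49

Integrating the TISE across x = 0 gives the cusp condition ψ'(0⁺) − ψ'(0⁻) = −(2mλ/ℏ²)ψ(0).
With ψ ∝ e^{−κ|x|} this yields −2κ = −2mλ/ℏ², so κ = mλ/ℏ² = 3.486.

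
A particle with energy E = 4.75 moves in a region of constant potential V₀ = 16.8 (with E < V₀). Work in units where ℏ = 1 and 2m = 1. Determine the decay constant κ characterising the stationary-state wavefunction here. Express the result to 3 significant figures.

Since E < V₀ the TISE in this region is ψ'' = κ²ψ with κ = √(2m(V₀ − E))/ℏ.
κ = √(2 × 0.5 × 12.05) = 3.471.

κ = 3.47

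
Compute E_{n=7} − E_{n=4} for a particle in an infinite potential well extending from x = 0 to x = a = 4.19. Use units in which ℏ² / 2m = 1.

E_n = n²π²ℏ²/(2ma²), so ΔE = (7² − 4²) π²ℏ²/(2ma²).
ΔE = 33 × π² / (2 × 0.5 × 4.19²) = 18.55.

ΔE = 18.6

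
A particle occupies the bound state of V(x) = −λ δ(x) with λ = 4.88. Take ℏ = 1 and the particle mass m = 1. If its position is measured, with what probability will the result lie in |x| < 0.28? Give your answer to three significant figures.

The normalised bound state is ψ = √κ e^{−κ|x|} with κ = mλ/ℏ² = 4.880.
P(|x| < d) = ∫_{−d}^{d} κ e^{−2κ|x|} dx = 1 − e^{−2κd} = 1 − e^{−2.733} = 0.9350.

P = 0.935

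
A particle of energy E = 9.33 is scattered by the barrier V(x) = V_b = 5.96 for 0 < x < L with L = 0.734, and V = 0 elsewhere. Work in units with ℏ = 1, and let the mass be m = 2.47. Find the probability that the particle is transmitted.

T = 0.994

E > V_b: inside the barrier k₂ = √(2m(E − V_b))/ℏ = 4.080, k₂L = 2.995.
T = [1 + V_b² sin²(k₂L) / (4E(E − V_b))]⁻¹ = 1/1.006 = 0.994.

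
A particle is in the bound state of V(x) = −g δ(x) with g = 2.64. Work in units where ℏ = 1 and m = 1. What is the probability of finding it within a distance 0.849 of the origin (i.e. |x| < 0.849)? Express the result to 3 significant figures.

The normalised bound state is ψ = √κ e^{−κ|x|} with κ = mg/ℏ² = 2.640.
P(|x| < d) = ∫_{−d}^{d} κ e^{−2κ|x|} dx = 1 − e^{−2κd} = 1 − e^{−4.483} = 0.9887.

P = 0.989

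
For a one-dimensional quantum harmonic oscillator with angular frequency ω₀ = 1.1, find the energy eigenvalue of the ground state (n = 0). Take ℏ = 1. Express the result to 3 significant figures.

The oscillator eigenvalues are E_n = ℏω₀(n + ½), so E_0 = 1.1 × 0.5 = 0.5500.

E = 0.550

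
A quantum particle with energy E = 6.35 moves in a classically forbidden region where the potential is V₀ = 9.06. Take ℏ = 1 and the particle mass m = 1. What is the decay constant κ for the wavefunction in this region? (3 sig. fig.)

κ = 2.33

Since E < V₀ the TISE in this region is ψ'' = κ²ψ with κ = √(2m(V₀ − E))/ℏ.
κ = √(2 × 1 × 2.71) = 2.328.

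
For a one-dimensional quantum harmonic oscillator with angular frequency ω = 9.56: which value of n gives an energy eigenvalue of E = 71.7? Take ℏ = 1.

Invert E_n = (n + ½)ℏω: n = E/ℏω − ½ = 7.000, so n = 7.

n = 7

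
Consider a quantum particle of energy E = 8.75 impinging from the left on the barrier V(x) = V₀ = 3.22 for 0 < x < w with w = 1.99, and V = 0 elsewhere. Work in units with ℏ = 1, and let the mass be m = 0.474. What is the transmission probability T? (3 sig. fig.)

E > V₀: inside the barrier k₂ = √(2m(E − V₀))/ℏ = 2.290, k₂w = 4.556.
T = [1 + V₀² sin²(k₂w) / (4E(E − V₀))]⁻¹ = 1/1.052 = 0.950.

T = 0.950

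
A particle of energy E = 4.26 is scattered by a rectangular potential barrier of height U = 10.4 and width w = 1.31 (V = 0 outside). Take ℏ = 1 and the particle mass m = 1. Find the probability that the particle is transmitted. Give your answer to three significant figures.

T = 0.000398

Since E < U the interior solution is evanescent with decay constant κ = √(2m(U − E))/ℏ = 3.504.
κw = 4.591, sinh(κw) = 49.27.
Matching ψ, ψ′ at both faces gives T = [1 + U² sinh²(κw) / (4E(U − E))]⁻¹ = 1/2511 = 0.000398.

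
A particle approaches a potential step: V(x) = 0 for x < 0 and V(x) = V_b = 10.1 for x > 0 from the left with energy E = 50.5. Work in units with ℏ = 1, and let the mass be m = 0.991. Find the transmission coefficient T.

T = 0.997

The wavenumbers are k₁ = √(2mE)/ℏ = 10.00 on the left and k₂ = √(2m(E − V_b))/ℏ = 8.948 on the right.
Continuity of ψ and ψ′ at the step yields the reflection amplitude r = (k₁ − k₂)/(k₁ + k₂) = 0.05573; thus R = |r|² = 0.003106, T = 0.9969.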